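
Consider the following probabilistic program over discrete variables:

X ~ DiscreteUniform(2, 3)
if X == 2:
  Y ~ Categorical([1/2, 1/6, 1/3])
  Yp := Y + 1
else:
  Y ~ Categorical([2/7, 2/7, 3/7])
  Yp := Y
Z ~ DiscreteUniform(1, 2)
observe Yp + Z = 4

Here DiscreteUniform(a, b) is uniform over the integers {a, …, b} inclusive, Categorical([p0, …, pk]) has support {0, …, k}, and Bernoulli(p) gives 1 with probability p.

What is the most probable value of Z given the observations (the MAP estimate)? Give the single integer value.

argmax_v P(Z = v | obs) = 2

Enumerate traces; 3 have nonzero weight after conditioning:
  (X=2, Y=1, Z=2) weight 1/24
  (X=2, Y=2, Z=1) weight 1/12
  (X=3, Y=2, Z=2) weight 3/28
Group by Z:
  weight(Z=1) = 1/12
  weight(Z=2) = 25/168
Total weight = 1/12 + 25/168 = 13/56
P(Z=1 | obs) = 1/12 / 13/56 = 14/39
P(Z=2 | obs) = 25/168 / 13/56 = 25/39
argmax = 2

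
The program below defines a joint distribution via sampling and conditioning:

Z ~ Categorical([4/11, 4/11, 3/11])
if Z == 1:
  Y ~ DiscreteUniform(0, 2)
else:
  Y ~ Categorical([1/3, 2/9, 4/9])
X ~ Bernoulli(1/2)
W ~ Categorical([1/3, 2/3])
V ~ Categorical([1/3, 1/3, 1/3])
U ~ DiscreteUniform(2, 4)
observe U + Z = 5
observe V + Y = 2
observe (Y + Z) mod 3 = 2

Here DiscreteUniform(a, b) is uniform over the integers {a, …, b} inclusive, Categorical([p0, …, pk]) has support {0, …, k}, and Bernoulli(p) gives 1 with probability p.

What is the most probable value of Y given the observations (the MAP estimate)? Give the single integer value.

argmax_v P(Y = v | obs) = 1

Enumerate traces; 8 have nonzero weight after conditioning:
  (Z=1, Y=1, X=0, W=0, V=1, U=4) weight 2/891
  (Z=1, Y=1, X=0, W=1, V=1, U=4) weight 4/891
  (Z=1, Y=1, X=1, W=0, V=1, U=4) weight 2/891
  (Z=1, Y=1, X=1, W=1, V=1, U=4) weight 4/891
  (Z=2, Y=0, X=0, W=0, V=2, U=3) weight 1/594
  (Z=2, Y=0, X=0, W=1, V=2, U=3) weight 1/297
  (Z=2, Y=0, X=1, W=0, V=2, U=3) weight 1/594
  (Z=2, Y=0, X=1, W=1, V=2, U=3) weight 1/297
Group by Y:
  weight(Y=0) = 1/99
  weight(Y=1) = 4/297
Total weight = 1/99 + 4/297 = 7/297
P(Y=0 | obs) = 1/99 / 7/297 = 3/7
P(Y=1 | obs) = 4/297 / 7/297 = 4/7
argmax = 1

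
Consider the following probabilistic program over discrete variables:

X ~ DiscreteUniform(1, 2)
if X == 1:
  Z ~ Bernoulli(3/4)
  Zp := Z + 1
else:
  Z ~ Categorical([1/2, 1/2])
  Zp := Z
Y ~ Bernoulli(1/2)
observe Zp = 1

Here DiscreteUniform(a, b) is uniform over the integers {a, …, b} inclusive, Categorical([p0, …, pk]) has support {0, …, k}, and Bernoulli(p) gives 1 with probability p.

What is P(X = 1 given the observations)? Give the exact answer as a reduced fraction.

P(X = 1 | obs) = 1/3

Enumerate traces; 4 have nonzero weight after conditioning:
  (X=1, Z=0, Y=0) weight 1/16
  (X=1, Z=0, Y=1) weight 1/16
  (X=2, Z=1, Y=0) weight 1/8
  (X=2, Z=1, Y=1) weight 1/8
Group by X:
  weight(X=1) = 1/8
  weight(X=2) = 1/4
Total weight = 1/8 + 1/4 = 3/8
P(X=1 | obs) = 1/8 / 3/8 = 1/3
P(X=2 | obs) = 1/4 / 3/8 = 2/3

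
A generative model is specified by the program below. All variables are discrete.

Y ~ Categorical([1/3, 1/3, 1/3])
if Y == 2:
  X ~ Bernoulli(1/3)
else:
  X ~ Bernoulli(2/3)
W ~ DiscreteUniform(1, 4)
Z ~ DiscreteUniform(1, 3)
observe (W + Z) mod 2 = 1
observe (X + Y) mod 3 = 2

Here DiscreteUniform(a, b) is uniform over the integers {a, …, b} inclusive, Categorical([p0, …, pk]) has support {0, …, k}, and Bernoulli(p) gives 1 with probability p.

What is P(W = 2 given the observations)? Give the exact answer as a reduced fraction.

Enumerate traces; 12 have nonzero weight after conditioning:
  (Y=1, X=1, W=1, Z=2) weight 1/54
  (Y=1, X=1, W=2, Z=1) weight 1/54
  (Y=1, X=1, W=2, Z=3) weight 1/54
  (Y=1, X=1, W=3, Z=2) weight 1/54
  (Y=1, X=1, W=4, Z=1) weight 1/54
  (Y=1, X=1, W=4, Z=3) weight 1/54
  (Y=2, X=0, W=1, Z=2) weight 1/54
  (Y=2, X=0, W=2, Z=1) weight 1/54
  … 4 more
Group by W:
  weight(W=1) = 1/27
  weight(W=2) = 2/27
  weight(W=3) = 1/27
  weight(W=4) = 2/27
Total weight = 1/27 + 2/27 + 1/27 + 2/27 = 2/9
P(W=1 | obs) = 1/27 / 2/9 = 1/6
P(W=2 | obs) = 2/27 / 2/9 = 1/3
P(W=3 | obs) = 1/27 / 2/9 = 1/6
P(W=4 | obs) = 2/27 / 2/9 = 1/3

P(W = 2 | obs) = 1/3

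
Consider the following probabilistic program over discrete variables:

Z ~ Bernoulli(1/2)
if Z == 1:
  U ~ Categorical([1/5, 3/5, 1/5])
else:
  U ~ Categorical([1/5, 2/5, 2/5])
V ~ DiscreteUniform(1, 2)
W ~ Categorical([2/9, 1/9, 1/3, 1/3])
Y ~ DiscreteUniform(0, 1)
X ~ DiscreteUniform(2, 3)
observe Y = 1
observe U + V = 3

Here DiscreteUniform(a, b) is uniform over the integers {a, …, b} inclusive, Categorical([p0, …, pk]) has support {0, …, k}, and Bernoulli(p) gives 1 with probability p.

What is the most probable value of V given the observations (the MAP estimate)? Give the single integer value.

argmax_v P(V = v | obs) = 2

Enumerate traces; 32 have nonzero weight after conditioning:
  (Z=0, U=1, V=2, W=0, Y=1, X=2) weight 1/180
  (Z=0, U=1, V=2, W=0, Y=1, X=3) weight 1/180
  (Z=0, U=1, V=2, W=1, Y=1, X=2) weight 1/360
  (Z=0, U=1, V=2, W=1, Y=1, X=3) weight 1/360
  (Z=0, U=1, V=2, W=2, Y=1, X=2) weight 1/120
  (Z=0, U=1, V=2, W=2, Y=1, X=3) weight 1/120
  (Z=0, U=1, V=2, W=3, Y=1, X=2) weight 1/120
  (Z=0, U=1, V=2, W=3, Y=1, X=3) weight 1/120
  (Z=0, U=2, V=1, W=0, Y=1, X=2) weight 1/180
  … 23 more
Group by V:
  weight(V=1) = 3/40
  weight(V=2) = 1/8
Total weight = 3/40 + 1/8 = 1/5
P(V=1 | obs) = 3/40 / 1/5 = 3/8
P(V=2 | obs) = 1/8 / 1/5 = 5/8
argmax = 2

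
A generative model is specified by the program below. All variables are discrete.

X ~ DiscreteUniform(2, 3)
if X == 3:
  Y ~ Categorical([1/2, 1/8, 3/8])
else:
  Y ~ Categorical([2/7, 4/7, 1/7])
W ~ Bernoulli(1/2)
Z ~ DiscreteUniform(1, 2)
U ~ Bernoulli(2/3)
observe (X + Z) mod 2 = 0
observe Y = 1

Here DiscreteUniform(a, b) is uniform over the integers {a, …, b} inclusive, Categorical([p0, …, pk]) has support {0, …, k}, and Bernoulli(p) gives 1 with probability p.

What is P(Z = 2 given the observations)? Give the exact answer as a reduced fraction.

Enumerate traces; 8 have nonzero weight after conditioning:
  (X=2, Y=1, W=0, Z=2, U=0) weight 1/42
  (X=2, Y=1, W=0, Z=2, U=1) weight 1/21
  (X=2, Y=1, W=1, Z=2, U=0) weight 1/42
  (X=2, Y=1, W=1, Z=2, U=1) weight 1/21
  (X=3, Y=1, W=0, Z=1, U=0) weight 1/192
  (X=3, Y=1, W=0, Z=1, U=1) weight 1/96
  (X=3, Y=1, W=1, Z=1, U=0) weight 1/192
  (X=3, Y=1, W=1, Z=1, U=1) weight 1/96
Group by Z:
  weight(Z=1) = 1/32
  weight(Z=2) = 1/7
Total weight = 1/32 + 1/7 = 39/224
P(Z=1 | obs) = 1/32 / 39/224 = 7/39
P(Z=2 | obs) = 1/7 / 39/224 = 32/39

P(Z = 2 | obs) = 32/39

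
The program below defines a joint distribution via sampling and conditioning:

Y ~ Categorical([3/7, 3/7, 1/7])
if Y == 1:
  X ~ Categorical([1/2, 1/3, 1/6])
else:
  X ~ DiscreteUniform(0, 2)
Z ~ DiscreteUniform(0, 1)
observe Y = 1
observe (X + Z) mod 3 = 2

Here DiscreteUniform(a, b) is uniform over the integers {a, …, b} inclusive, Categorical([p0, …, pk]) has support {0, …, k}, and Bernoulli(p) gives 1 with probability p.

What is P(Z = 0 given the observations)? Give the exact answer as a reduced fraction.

P(Z = 0 | obs) = 1/3

Enumerate traces; 2 have nonzero weight after conditioning:
  (Y=1, X=1, Z=1) weight 1/14
  (Y=1, X=2, Z=0) weight 1/28
Group by Z:
  weight(Z=0) = 1/28
  weight(Z=1) = 1/14
Total weight = 1/28 + 1/14 = 3/28
P(Z=0 | obs) = 1/28 / 3/28 = 1/3
P(Z=1 | obs) = 1/14 / 3/28 = 2/3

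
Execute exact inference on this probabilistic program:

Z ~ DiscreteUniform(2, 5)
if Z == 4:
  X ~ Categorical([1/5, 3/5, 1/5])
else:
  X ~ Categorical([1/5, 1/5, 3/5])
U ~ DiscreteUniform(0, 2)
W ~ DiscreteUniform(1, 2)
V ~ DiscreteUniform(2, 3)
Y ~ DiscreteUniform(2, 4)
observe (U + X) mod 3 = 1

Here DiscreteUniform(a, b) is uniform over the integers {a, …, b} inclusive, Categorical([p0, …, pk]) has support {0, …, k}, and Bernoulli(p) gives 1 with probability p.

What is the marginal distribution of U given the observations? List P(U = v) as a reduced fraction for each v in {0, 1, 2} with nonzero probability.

P(U=0) = 3/10, P(U=1) = 1/5, P(U=2) = 1/2

Enumerate traces; 144 have nonzero weight after conditioning:
  (Z=2, X=0, U=1, W=1, V=2, Y=2) weight 1/720
  (Z=2, X=0, U=1, W=1, V=2, Y=3) weight 1/720
  (Z=2, X=0, U=1, W=1, V=2, Y=4) weight 1/720
  (Z=2, X=0, U=1, W=1, V=3, Y=2) weight 1/720
  (Z=2, X=0, U=1, W=1, V=3, Y=3) weight 1/720
  (Z=2, X=0, U=1, W=1, V=3, Y=4) weight 1/720
  (Z=2, X=0, U=1, W=2, V=2, Y=2) weight 1/720
  (Z=2, X=0, U=1, W=2, V=2, Y=3) weight 1/720
  (Z=2, X=1, U=0, W=1, V=2, Y=2) weight 1/720
  (Z=2, X=2, U=2, W=1, V=2, Y=2) weight 1/240
  … 134 more
Group by U:
  weight(U=0) = 1/10
  weight(U=1) = 1/15
  weight(U=2) = 1/6
Total weight = 1/10 + 1/15 + 1/6 = 1/3
P(U=0 | obs) = 1/10 / 1/3 = 3/10
P(U=1 | obs) = 1/15 / 1/3 = 1/5
P(U=2 | obs) = 1/6 / 1/3 = 1/2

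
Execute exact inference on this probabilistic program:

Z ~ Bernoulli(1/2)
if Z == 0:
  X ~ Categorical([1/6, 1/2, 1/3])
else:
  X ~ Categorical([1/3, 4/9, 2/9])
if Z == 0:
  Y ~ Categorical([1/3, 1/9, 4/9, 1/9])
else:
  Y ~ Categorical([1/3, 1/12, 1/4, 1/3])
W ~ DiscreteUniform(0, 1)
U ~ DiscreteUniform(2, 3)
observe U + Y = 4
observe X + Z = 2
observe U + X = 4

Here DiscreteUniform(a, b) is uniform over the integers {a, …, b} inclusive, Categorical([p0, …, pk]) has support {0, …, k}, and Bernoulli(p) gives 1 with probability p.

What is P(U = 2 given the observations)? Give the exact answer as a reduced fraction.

P(U = 2 | obs) = 4/5

Enumerate traces; 4 have nonzero weight after conditioning:
  (Z=0, X=2, Y=2, W=0, U=2) weight 1/54
  (Z=0, X=2, Y=2, W=1, U=2) weight 1/54
  (Z=1, X=1, Y=1, W=0, U=3) weight 1/216
  (Z=1, X=1, Y=1, W=1, U=3) weight 1/216
Group by U:
  weight(U=2) = 1/27
  weight(U=3) = 1/108
Total weight = 1/27 + 1/108 = 5/108
P(U=2 | obs) = 1/27 / 5/108 = 4/5
P(U=3 | obs) = 1/108 / 5/108 = 1/5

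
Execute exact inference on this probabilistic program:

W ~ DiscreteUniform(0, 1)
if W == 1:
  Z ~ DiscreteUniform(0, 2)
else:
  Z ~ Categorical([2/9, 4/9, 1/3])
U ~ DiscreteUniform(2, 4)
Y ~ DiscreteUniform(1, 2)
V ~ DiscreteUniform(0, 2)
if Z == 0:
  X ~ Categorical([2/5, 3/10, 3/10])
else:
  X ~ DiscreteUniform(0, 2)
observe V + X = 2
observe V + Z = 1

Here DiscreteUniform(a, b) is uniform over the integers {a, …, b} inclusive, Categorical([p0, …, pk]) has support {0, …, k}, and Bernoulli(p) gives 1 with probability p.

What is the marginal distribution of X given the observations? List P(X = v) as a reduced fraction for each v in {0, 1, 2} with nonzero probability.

Enumerate traces; 24 have nonzero weight after conditioning:
  (W=0, Z=0, U=2, Y=1, V=1, X=1) weight 1/540
  (W=0, Z=0, U=2, Y=2, V=1, X=1) weight 1/540
  (W=0, Z=0, U=3, Y=1, V=1, X=1) weight 1/540
  (W=0, Z=0, U=3, Y=2, V=1, X=1) weight 1/540
  (W=0, Z=0, U=4, Y=1, V=1, X=1) weight 1/540
  (W=0, Z=0, U=4, Y=2, V=1, X=1) weight 1/540
  (W=0, Z=1, U=2, Y=1, V=0, X=2) weight 1/243
  (W=0, Z=1, U=2, Y=2, V=0, X=2) weight 1/243
  … 16 more
Group by X:
  weight(X=1) = 1/36
  weight(X=2) = 7/162
Total weight = 1/36 + 7/162 = 23/324
P(X=1 | obs) = 1/36 / 23/324 = 9/23
P(X=2 | obs) = 7/162 / 23/324 = 14/23

P(X=1) = 9/23, P(X=2) = 14/23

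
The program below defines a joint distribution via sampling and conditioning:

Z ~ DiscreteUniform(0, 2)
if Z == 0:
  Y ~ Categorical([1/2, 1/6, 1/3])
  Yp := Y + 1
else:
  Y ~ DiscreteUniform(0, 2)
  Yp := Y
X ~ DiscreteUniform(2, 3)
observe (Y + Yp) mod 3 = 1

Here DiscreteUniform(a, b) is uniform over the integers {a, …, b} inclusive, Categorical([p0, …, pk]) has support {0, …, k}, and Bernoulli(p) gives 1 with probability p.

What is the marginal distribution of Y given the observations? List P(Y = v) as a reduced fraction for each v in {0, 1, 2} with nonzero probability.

P(Y=0) = 3/7, P(Y=2) = 4/7

Enumerate traces; 6 have nonzero weight after conditioning:
  (Z=0, Y=0, X=2) weight 1/12
  (Z=0, Y=0, X=3) weight 1/12
  (Z=1, Y=2, X=2) weight 1/18
  (Z=1, Y=2, X=3) weight 1/18
  (Z=2, Y=2, X=2) weight 1/18
  (Z=2, Y=2, X=3) weight 1/18
Group by Y:
  weight(Y=0) = 1/6
  weight(Y=2) = 2/9
Total weight = 1/6 + 2/9 = 7/18
P(Y=0 | obs) = 1/6 / 7/18 = 3/7
P(Y=2 | obs) = 2/9 / 7/18 = 4/7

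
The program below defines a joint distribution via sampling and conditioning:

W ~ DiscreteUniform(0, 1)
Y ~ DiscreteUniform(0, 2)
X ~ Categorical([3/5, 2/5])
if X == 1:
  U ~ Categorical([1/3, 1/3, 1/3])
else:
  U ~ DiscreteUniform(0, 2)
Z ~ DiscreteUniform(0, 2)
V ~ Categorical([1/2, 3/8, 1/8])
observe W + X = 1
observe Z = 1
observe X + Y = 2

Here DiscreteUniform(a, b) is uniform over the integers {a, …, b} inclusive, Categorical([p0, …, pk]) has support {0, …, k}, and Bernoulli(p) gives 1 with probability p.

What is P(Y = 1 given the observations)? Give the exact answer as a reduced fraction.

Enumerate traces; 18 have nonzero weight after conditioning:
  (W=0, Y=1, X=1, U=0, Z=1, V=0) weight 1/270
  (W=0, Y=1, X=1, U=0, Z=1, V=1) weight 1/360
  (W=0, Y=1, X=1, U=0, Z=1, V=2) weight 1/1080
  (W=0, Y=1, X=1, U=1, Z=1, V=0) weight 1/270
  (W=0, Y=1, X=1, U=1, Z=1, V=1) weight 1/360
  (W=0, Y=1, X=1, U=1, Z=1, V=2) weight 1/1080
  (W=0, Y=1, X=1, U=2, Z=1, V=0) weight 1/270
  (W=0, Y=1, X=1, U=2, Z=1, V=1) weight 1/360
  (W=1, Y=2, X=0, U=0, Z=1, V=0) weight 1/180
  … 9 more
Group by Y:
  weight(Y=1) = 1/45
  weight(Y=2) = 1/30
Total weight = 1/45 + 1/30 = 1/18
P(Y=1 | obs) = 1/45 / 1/18 = 2/5
P(Y=2 | obs) = 1/30 / 1/18 = 3/5

P(Y = 1 | obs) = 2/5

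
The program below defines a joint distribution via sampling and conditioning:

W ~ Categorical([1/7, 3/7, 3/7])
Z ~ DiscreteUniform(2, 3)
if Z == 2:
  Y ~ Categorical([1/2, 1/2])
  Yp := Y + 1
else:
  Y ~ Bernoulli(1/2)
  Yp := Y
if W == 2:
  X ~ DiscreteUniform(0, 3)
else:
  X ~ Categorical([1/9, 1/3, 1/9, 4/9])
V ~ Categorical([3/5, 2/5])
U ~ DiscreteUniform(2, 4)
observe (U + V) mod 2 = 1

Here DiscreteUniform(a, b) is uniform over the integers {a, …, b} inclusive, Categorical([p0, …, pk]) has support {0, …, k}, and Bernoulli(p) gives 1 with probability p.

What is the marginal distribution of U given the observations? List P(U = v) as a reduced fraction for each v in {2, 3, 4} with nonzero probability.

Enumerate traces; 144 have nonzero weight after conditioning:
  (W=0, Z=2, Y=0, X=0, V=0, U=3) weight 1/1260
  (W=0, Z=2, Y=0, X=0, V=1, U=2) weight 1/1890
  (W=0, Z=2, Y=0, X=0, V=1, U=4) weight 1/1890
  (W=0, Z=2, Y=0, X=1, V=0, U=3) weight 1/420
  (W=0, Z=2, Y=0, X=1, V=1, U=2) weight 1/630
  (W=0, Z=2, Y=0, X=1, V=1, U=4) weight 1/630
  (W=0, Z=2, Y=0, X=2, V=0, U=3) weight 1/1260
  (W=0, Z=2, Y=0, X=2, V=1, U=2) weight 1/1890
  … 136 more
Group by U:
  weight(U=2) = 2/15
  weight(U=3) = 1/5
  weight(U=4) = 2/15
Total weight = 2/15 + 1/5 + 2/15 = 7/15
P(U=2 | obs) = 2/15 / 7/15 = 2/7
P(U=3 | obs) = 1/5 / 7/15 = 3/7
P(U=4 | obs) = 2/15 / 7/15 = 2/7

P(U=2) = 2/7, P(U=3) = 3/7, P(U=4) = 2/7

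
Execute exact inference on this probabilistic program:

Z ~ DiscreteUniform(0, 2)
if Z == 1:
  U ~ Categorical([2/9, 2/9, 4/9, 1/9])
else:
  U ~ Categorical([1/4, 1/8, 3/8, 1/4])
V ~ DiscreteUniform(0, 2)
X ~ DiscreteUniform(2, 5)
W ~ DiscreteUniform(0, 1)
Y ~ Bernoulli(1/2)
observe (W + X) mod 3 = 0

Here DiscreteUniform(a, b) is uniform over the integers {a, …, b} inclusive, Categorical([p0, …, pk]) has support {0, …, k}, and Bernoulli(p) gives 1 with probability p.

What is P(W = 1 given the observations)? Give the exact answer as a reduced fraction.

P(W = 1 | obs) = 2/3

Enumerate traces; 216 have nonzero weight after conditioning:
  (Z=0, U=0, V=0, X=2, W=1, Y=0) weight 1/576
  (Z=0, U=0, V=0, X=2, W=1, Y=1) weight 1/576
  (Z=0, U=0, V=0, X=3, W=0, Y=0) weight 1/576
  (Z=0, U=0, V=0, X=3, W=0, Y=1) weight 1/576
  (Z=0, U=0, V=0, X=5, W=1, Y=0) weight 1/576
  (Z=0, U=0, V=0, X=5, W=1, Y=1) weight 1/576
  (Z=0, U=0, V=1, X=2, W=1, Y=0) weight 1/576
  (Z=0, U=0, V=1, X=2, W=1, Y=1) weight 1/576
  … 208 more
Group by W:
  weight(W=0) = 1/8
  weight(W=1) = 1/4
Total weight = 1/8 + 1/4 = 3/8
P(W=0 | obs) = 1/8 / 3/8 = 1/3
P(W=1 | obs) = 1/4 / 3/8 = 2/3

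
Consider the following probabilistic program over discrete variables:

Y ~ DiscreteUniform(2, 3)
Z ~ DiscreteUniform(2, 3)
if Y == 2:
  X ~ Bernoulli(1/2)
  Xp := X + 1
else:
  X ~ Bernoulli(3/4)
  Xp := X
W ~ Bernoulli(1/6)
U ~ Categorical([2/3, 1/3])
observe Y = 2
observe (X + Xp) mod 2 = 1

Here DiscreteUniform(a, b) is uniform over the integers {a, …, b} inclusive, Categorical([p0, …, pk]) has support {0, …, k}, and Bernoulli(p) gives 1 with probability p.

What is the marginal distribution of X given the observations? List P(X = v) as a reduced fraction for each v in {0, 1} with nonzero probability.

P(X=0) = 1/2, P(X=1) = 1/2

Enumerate traces; 16 have nonzero weight after conditioning:
  (Y=2, Z=2, X=0, W=0, U=0) weight 5/72
  (Y=2, Z=2, X=0, W=0, U=1) weight 5/144
  (Y=2, Z=2, X=0, W=1, U=0) weight 1/72
  (Y=2, Z=2, X=0, W=1, U=1) weight 1/144
  (Y=2, Z=2, X=1, W=0, U=0) weight 5/72
  (Y=2, Z=2, X=1, W=0, U=1) weight 5/144
  (Y=2, Z=2, X=1, W=1, U=0) weight 1/72
  (Y=2, Z=2, X=1, W=1, U=1) weight 1/144
  … 8 more
Group by X:
  weight(X=0) = 1/4
  weight(X=1) = 1/4
Total weight = 1/4 + 1/4 = 1/2
P(X=0 | obs) = 1/4 / 1/2 = 1/2
P(X=1 | obs) = 1/4 / 1/2 = 1/2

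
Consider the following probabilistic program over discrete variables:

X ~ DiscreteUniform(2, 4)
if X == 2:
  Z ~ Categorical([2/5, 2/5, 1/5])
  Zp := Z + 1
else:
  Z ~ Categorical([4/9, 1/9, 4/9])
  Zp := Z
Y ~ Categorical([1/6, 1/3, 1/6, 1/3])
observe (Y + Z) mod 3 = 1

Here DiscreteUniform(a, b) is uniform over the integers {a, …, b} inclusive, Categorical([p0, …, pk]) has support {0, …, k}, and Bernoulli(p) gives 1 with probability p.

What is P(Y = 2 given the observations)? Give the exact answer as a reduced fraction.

Enumerate traces; 12 have nonzero weight after conditioning:
  (X=2, Z=0, Y=1) weight 2/45
  (X=2, Z=1, Y=0) weight 1/45
  (X=2, Z=1, Y=3) weight 2/45
  (X=2, Z=2, Y=2) weight 1/90
  (X=3, Z=0, Y=1) weight 4/81
  (X=3, Z=1, Y=0) weight 1/162
  (X=3, Z=1, Y=3) weight 1/81
  (X=3, Z=2, Y=2) weight 2/81
  … 4 more
Group by Y:
  weight(Y=0) = 14/405
  weight(Y=1) = 58/405
  weight(Y=2) = 49/810
  weight(Y=3) = 28/405
Total weight = 14/405 + 58/405 + 49/810 + 28/405 = 83/270
P(Y=0 | obs) = 14/405 / 83/270 = 28/249
P(Y=1 | obs) = 58/405 / 83/270 = 116/249
P(Y=2 | obs) = 49/810 / 83/270 = 49/249
P(Y=3 | obs) = 28/405 / 83/270 = 56/249

P(Y = 2 | obs) = 49/249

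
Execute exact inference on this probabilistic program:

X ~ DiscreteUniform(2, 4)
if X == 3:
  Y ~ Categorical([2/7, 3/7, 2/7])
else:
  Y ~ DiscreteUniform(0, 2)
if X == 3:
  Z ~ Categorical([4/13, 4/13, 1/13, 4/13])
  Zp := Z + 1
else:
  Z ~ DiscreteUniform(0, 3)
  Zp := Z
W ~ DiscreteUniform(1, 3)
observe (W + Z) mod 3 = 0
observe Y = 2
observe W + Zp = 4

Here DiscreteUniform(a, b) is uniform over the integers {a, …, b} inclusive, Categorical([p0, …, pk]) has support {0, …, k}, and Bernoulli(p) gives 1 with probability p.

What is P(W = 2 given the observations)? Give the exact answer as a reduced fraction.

P(W = 2 | obs) = 4/9

Enumerate traces; 3 have nonzero weight after conditioning:
  (X=3, Y=2, Z=0, W=3) weight 8/819
  (X=3, Y=2, Z=1, W=2) weight 8/819
  (X=3, Y=2, Z=2, W=1) weight 2/819
Group by W:
  weight(W=1) = 2/819
  weight(W=2) = 8/819
  weight(W=3) = 8/819
Total weight = 2/819 + 8/819 + 8/819 = 2/91
P(W=1 | obs) = 2/819 / 2/91 = 1/9
P(W=2 | obs) = 8/819 / 2/91 = 4/9
P(W=3 | obs) = 8/819 / 2/91 = 4/9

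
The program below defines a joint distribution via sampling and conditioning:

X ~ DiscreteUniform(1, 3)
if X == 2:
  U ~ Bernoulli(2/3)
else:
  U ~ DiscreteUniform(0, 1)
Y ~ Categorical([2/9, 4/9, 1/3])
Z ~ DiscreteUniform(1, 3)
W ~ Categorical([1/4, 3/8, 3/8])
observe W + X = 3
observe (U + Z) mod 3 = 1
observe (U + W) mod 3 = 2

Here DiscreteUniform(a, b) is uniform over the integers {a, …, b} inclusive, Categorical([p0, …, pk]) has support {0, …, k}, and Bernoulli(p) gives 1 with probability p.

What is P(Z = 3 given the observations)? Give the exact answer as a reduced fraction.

P(Z = 3 | obs) = 4/7

Enumerate traces; 6 have nonzero weight after conditioning:
  (X=1, U=0, Y=0, Z=1, W=2) weight 1/216
  (X=1, U=0, Y=1, Z=1, W=2) weight 1/108
  (X=1, U=0, Y=2, Z=1, W=2) weight 1/144
  (X=2, U=1, Y=0, Z=3, W=1) weight 1/162
  (X=2, U=1, Y=1, Z=3, W=1) weight 1/81
  (X=2, U=1, Y=2, Z=3, W=1) weight 1/108
Group by Z:
  weight(Z=1) = 1/48
  weight(Z=3) = 1/36
Total weight = 1/48 + 1/36 = 7/144
P(Z=1 | obs) = 1/48 / 7/144 = 3/7
P(Z=3 | obs) = 1/36 / 7/144 = 4/7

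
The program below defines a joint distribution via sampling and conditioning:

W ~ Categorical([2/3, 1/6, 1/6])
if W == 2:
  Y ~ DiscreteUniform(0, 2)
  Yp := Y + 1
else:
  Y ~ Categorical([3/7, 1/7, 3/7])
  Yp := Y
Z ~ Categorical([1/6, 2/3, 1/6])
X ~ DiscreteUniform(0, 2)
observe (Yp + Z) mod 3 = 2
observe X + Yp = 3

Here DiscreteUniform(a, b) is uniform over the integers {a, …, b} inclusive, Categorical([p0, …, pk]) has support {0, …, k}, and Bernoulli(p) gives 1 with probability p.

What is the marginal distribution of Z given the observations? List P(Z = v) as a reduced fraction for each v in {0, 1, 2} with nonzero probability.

Enumerate traces; 7 have nonzero weight after conditioning:
  (W=0, Y=1, Z=1, X=2) weight 4/189
  (W=0, Y=2, Z=0, X=1) weight 1/63
  (W=1, Y=1, Z=1, X=2) weight 1/189
  (W=1, Y=2, Z=0, X=1) weight 1/252
  (W=2, Y=0, Z=1, X=2) weight 1/81
  (W=2, Y=1, Z=0, X=1) weight 1/324
  (W=2, Y=2, Z=2, X=0) weight 1/324
Group by Z:
  weight(Z=0) = 13/567
  weight(Z=1) = 22/567
  weight(Z=2) = 1/324
Total weight = 13/567 + 22/567 + 1/324 = 7/108
P(Z=0 | obs) = 13/567 / 7/108 = 52/147
P(Z=1 | obs) = 22/567 / 7/108 = 88/147
P(Z=2 | obs) = 1/324 / 7/108 = 1/21

P(Z=0) = 52/147, P(Z=1) = 88/147, P(Z=2) = 1/21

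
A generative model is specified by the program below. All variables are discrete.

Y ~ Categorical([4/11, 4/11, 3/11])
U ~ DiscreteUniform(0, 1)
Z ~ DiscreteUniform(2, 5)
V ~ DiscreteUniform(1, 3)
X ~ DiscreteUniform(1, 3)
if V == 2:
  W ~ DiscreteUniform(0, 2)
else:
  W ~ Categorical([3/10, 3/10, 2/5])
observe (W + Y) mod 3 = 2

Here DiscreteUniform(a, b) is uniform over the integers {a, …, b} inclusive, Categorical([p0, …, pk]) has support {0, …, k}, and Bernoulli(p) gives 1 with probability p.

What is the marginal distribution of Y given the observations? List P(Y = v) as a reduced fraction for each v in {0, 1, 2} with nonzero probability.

Enumerate traces; 216 have nonzero weight after conditioning:
  (Y=0, U=0, Z=2, V=1, X=1, W=2) weight 1/495
  (Y=0, U=0, Z=2, V=1, X=2, W=2) weight 1/495
  (Y=0, U=0, Z=2, V=1, X=3, W=2) weight 1/495
  (Y=0, U=0, Z=2, V=2, X=1, W=2) weight 1/594
  (Y=0, U=0, Z=2, V=2, X=2, W=2) weight 1/594
  (Y=0, U=0, Z=2, V=2, X=3, W=2) weight 1/594
  (Y=0, U=0, Z=2, V=3, X=1, W=2) weight 1/495
  (Y=0, U=0, Z=2, V=3, X=2, W=2) weight 1/495
  (Y=1, U=0, Z=2, V=1, X=1, W=1) weight 1/660
  (Y=2, U=0, Z=2, V=1, X=1, W=0) weight 1/880
  … 206 more
Group by Y:
  weight(Y=0) = 68/495
  weight(Y=1) = 56/495
  weight(Y=2) = 14/165
Total weight = 68/495 + 56/495 + 14/165 = 166/495
P(Y=0 | obs) = 68/495 / 166/495 = 34/83
P(Y=1 | obs) = 56/495 / 166/495 = 28/83
P(Y=2 | obs) = 14/165 / 166/495 = 21/83

P(Y=0) = 34/83, P(Y=1) = 28/83, P(Y=2) = 21/83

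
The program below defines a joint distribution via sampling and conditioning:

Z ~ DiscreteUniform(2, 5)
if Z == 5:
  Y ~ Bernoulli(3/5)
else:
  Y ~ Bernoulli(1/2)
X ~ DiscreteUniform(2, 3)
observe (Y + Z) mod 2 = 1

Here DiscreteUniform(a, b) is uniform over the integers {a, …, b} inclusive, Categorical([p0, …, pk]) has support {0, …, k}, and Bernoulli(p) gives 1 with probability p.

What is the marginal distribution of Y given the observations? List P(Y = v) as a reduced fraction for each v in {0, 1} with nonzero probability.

Enumerate traces; 8 have nonzero weight after conditioning:
  (Z=2, Y=1, X=2) weight 1/16
  (Z=2, Y=1, X=3) weight 1/16
  (Z=3, Y=0, X=2) weight 1/16
  (Z=3, Y=0, X=3) weight 1/16
  (Z=4, Y=1, X=2) weight 1/16
  (Z=4, Y=1, X=3) weight 1/16
  (Z=5, Y=0, X=2) weight 1/20
  (Z=5, Y=0, X=3) weight 1/20
Group by Y:
  weight(Y=0) = 9/40
  weight(Y=1) = 1/4
Total weight = 9/40 + 1/4 = 19/40
P(Y=0 | obs) = 9/40 / 19/40 = 9/19
P(Y=1 | obs) = 1/4 / 19/40 = 10/19

P(Y=0) = 9/19, P(Y=1) = 10/19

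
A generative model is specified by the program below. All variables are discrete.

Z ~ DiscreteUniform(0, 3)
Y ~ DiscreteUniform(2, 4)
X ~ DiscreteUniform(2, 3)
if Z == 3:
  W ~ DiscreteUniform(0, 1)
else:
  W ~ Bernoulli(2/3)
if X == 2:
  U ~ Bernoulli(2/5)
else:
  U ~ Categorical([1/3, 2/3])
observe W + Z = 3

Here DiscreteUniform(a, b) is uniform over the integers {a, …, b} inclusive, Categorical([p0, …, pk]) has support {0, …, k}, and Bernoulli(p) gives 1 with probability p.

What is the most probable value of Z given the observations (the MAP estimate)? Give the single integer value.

argmax_v P(Z = v | obs) = 2

Enumerate traces; 24 have nonzero weight after conditioning:
  (Z=2, Y=2, X=2, W=1, U=0) weight 1/60
  (Z=2, Y=2, X=2, W=1, U=1) weight 1/90
  (Z=2, Y=2, X=3, W=1, U=0) weight 1/108
  (Z=2, Y=2, X=3, W=1, U=1) weight 1/54
  (Z=2, Y=3, X=2, W=1, U=0) weight 1/60
  (Z=2, Y=3, X=2, W=1, U=1) weight 1/90
  (Z=2, Y=3, X=3, W=1, U=0) weight 1/108
  (Z=2, Y=3, X=3, W=1, U=1) weight 1/54
  (Z=3, Y=2, X=2, W=0, U=0) weight 1/80
  … 15 more
Group by Z:
  weight(Z=2) = 1/6
  weight(Z=3) = 1/8
Total weight = 1/6 + 1/8 = 7/24
P(Z=2 | obs) = 1/6 / 7/24 = 4/7
P(Z=3 | obs) = 1/8 / 7/24 = 3/7
argmax = 2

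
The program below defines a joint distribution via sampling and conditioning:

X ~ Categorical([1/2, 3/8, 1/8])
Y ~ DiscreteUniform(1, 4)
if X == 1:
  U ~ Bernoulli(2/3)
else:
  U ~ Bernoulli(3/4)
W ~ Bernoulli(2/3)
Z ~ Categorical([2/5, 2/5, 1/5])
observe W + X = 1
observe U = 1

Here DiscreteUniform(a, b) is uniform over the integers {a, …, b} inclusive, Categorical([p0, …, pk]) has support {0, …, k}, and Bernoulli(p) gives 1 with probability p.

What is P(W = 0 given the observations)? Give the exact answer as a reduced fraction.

Enumerate traces; 24 have nonzero weight after conditioning:
  (X=0, Y=1, U=1, W=1, Z=0) weight 1/40
  (X=0, Y=1, U=1, W=1, Z=1) weight 1/40
  (X=0, Y=1, U=1, W=1, Z=2) weight 1/80
  (X=0, Y=2, U=1, W=1, Z=0) weight 1/40
  (X=0, Y=2, U=1, W=1, Z=1) weight 1/40
  (X=0, Y=2, U=1, W=1, Z=2) weight 1/80
  (X=0, Y=3, U=1, W=1, Z=0) weight 1/40
  (X=0, Y=3, U=1, W=1, Z=1) weight 1/40
  (X=1, Y=1, U=1, W=0, Z=0) weight 1/120
  … 15 more
Group by W:
  weight(W=0) = 1/12
  weight(W=1) = 1/4
Total weight = 1/12 + 1/4 = 1/3
P(W=0 | obs) = 1/12 / 1/3 = 1/4
P(W=1 | obs) = 1/4 / 1/3 = 3/4

P(W = 0 | obs) = 1/4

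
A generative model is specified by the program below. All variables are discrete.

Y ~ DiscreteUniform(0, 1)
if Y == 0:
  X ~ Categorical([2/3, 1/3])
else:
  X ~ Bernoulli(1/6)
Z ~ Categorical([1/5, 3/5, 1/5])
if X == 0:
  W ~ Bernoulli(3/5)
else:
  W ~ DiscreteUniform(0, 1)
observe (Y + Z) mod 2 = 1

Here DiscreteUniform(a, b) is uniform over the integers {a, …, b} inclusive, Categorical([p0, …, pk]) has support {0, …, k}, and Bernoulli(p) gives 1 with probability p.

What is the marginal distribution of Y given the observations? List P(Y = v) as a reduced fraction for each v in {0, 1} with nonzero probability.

P(Y=0) = 3/5, P(Y=1) = 2/5

Enumerate traces; 12 have nonzero weight after conditioning:
  (Y=0, X=0, Z=1, W=0) weight 2/25
  (Y=0, X=0, Z=1, W=1) weight 3/25
  (Y=0, X=1, Z=1, W=0) weight 1/20
  (Y=0, X=1, Z=1, W=1) weight 1/20
  (Y=1, X=0, Z=0, W=0) weight 1/30
  (Y=1, X=0, Z=0, W=1) weight 1/20
  (Y=1, X=0, Z=2, W=0) weight 1/30
  (Y=1, X=0, Z=2, W=1) weight 1/20
  … 4 more
Group by Y:
  weight(Y=0) = 3/10
  weight(Y=1) = 1/5
Total weight = 3/10 + 1/5 = 1/2
P(Y=0 | obs) = 3/10 / 1/2 = 3/5
P(Y=1 | obs) = 1/5 / 1/2 = 2/5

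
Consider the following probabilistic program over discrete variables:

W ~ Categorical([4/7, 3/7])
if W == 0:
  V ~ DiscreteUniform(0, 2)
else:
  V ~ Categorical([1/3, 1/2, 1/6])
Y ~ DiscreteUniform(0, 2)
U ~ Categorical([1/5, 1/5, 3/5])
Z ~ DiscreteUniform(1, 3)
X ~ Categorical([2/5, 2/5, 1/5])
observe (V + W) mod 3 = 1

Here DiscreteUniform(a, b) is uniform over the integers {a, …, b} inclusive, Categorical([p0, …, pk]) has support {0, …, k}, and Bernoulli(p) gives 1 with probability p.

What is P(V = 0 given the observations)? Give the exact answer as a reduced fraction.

P(V = 0 | obs) = 3/7

Enumerate traces; 162 have nonzero weight after conditioning:
  (W=0, V=1, Y=0, U=0, Z=1, X=0) weight 8/4725
  (W=0, V=1, Y=0, U=0, Z=1, X=1) weight 8/4725
  (W=0, V=1, Y=0, U=0, Z=1, X=2) weight 4/4725
  (W=0, V=1, Y=0, U=0, Z=2, X=0) weight 8/4725
  (W=0, V=1, Y=0, U=0, Z=2, X=1) weight 8/4725
  (W=0, V=1, Y=0, U=0, Z=2, X=2) weight 4/4725
  (W=0, V=1, Y=0, U=0, Z=3, X=0) weight 8/4725
  (W=0, V=1, Y=0, U=0, Z=3, X=1) weight 8/4725
  (W=1, V=0, Y=0, U=0, Z=1, X=0) weight 2/1575
  … 153 more
Group by V:
  weight(V=0) = 1/7
  weight(V=1) = 4/21
Total weight = 1/7 + 4/21 = 1/3
P(V=0 | obs) = 1/7 / 1/3 = 3/7
P(V=1 | obs) = 4/21 / 1/3 = 4/7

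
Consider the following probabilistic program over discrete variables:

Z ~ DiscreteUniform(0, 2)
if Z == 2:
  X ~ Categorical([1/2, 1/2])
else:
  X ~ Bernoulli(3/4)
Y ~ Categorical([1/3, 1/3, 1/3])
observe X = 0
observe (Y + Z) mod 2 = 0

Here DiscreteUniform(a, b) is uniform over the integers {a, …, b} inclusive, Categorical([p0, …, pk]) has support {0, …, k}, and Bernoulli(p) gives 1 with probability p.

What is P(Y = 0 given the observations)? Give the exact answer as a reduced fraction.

Enumerate traces; 5 have nonzero weight after conditioning:
  (Z=0, X=0, Y=0) weight 1/36
  (Z=0, X=0, Y=2) weight 1/36
  (Z=1, X=0, Y=1) weight 1/36
  (Z=2, X=0, Y=0) weight 1/18
  (Z=2, X=0, Y=2) weight 1/18
Group by Y:
  weight(Y=0) = 1/12
  weight(Y=1) = 1/36
  weight(Y=2) = 1/12
Total weight = 1/12 + 1/36 + 1/12 = 7/36
P(Y=0 | obs) = 1/12 / 7/36 = 3/7
P(Y=1 | obs) = 1/36 / 7/36 = 1/7
P(Y=2 | obs) = 1/12 / 7/36 = 3/7

P(Y = 0 | obs) = 3/7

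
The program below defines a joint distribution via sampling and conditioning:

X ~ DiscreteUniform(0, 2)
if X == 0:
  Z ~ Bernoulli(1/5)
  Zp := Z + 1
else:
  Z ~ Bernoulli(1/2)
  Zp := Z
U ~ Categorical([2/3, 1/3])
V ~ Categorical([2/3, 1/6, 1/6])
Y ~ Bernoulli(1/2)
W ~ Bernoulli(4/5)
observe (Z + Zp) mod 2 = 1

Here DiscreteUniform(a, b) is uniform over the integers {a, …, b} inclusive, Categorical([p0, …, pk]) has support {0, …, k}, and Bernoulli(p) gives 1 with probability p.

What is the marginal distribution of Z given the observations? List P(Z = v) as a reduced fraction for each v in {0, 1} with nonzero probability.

P(Z=0) = 4/5, P(Z=1) = 1/5

Enumerate traces; 48 have nonzero weight after conditioning:
  (X=0, Z=0, U=0, V=0, Y=0, W=0) weight 8/675
  (X=0, Z=0, U=0, V=0, Y=0, W=1) weight 32/675
  (X=0, Z=0, U=0, V=0, Y=1, W=0) weight 8/675
  (X=0, Z=0, U=0, V=0, Y=1, W=1) weight 32/675
  (X=0, Z=0, U=0, V=1, Y=0, W=0) weight 2/675
  (X=0, Z=0, U=0, V=1, Y=0, W=1) weight 8/675
  (X=0, Z=0, U=0, V=1, Y=1, W=0) weight 2/675
  (X=0, Z=0, U=0, V=1, Y=1, W=1) weight 8/675
  (X=0, Z=1, U=0, V=0, Y=0, W=0) weight 2/675
  … 39 more
Group by Z:
  weight(Z=0) = 4/15
  weight(Z=1) = 1/15
Total weight = 4/15 + 1/15 = 1/3
P(Z=0 | obs) = 4/15 / 1/3 = 4/5
P(Z=1 | obs) = 1/15 / 1/3 = 1/5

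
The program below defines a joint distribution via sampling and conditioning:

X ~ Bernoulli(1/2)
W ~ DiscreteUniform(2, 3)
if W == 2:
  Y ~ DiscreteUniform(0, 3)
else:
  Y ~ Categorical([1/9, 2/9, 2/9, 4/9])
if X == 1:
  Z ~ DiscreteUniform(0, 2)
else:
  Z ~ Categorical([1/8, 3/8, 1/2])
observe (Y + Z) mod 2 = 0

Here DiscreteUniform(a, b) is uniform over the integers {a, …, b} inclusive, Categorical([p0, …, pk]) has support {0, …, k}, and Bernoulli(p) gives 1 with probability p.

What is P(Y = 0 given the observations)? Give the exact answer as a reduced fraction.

P(Y = 0 | obs) = 403/1644

Enumerate traces; 24 have nonzero weight after conditioning:
  (X=0, W=2, Y=0, Z=0) weight 1/128
  (X=0, W=2, Y=0, Z=2) weight 1/32
  (X=0, W=2, Y=1, Z=1) weight 3/128
  (X=0, W=2, Y=2, Z=0) weight 1/128
  (X=0, W=2, Y=2, Z=2) weight 1/32
  (X=0, W=2, Y=3, Z=1) weight 3/128
  (X=0, W=3, Y=0, Z=0) weight 1/288
  (X=0, W=3, Y=0, Z=2) weight 1/72
  … 16 more
Group by Y:
  weight(Y=0) = 403/3456
  weight(Y=1) = 289/3456
  weight(Y=2) = 527/3456
  weight(Y=3) = 425/3456
Total weight = 403/3456 + 289/3456 + 527/3456 + 425/3456 = 137/288
P(Y=0 | obs) = 403/3456 / 137/288 = 403/1644
P(Y=1 | obs) = 289/3456 / 137/288 = 289/1644
P(Y=2 | obs) = 527/3456 / 137/288 = 527/1644
P(Y=3 | obs) = 425/3456 / 137/288 = 425/1644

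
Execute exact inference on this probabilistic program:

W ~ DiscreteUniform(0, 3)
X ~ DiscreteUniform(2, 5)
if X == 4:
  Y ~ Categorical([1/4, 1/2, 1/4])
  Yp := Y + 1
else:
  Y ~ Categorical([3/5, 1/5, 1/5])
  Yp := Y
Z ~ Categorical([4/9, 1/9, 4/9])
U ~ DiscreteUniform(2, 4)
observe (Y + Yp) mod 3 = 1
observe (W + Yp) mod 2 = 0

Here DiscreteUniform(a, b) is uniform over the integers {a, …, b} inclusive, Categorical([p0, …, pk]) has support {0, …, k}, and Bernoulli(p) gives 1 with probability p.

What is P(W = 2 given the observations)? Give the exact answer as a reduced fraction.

Enumerate traces; 72 have nonzero weight after conditioning:
  (W=0, X=2, Y=2, Z=0, U=2) weight 1/540
  (W=0, X=2, Y=2, Z=0, U=3) weight 1/540
  (W=0, X=2, Y=2, Z=0, U=4) weight 1/540
  (W=0, X=2, Y=2, Z=1, U=2) weight 1/2160
  (W=0, X=2, Y=2, Z=1, U=3) weight 1/2160
  (W=0, X=2, Y=2, Z=1, U=4) weight 1/2160
  (W=0, X=2, Y=2, Z=2, U=2) weight 1/540
  (W=0, X=2, Y=2, Z=2, U=3) weight 1/540
  (W=1, X=4, Y=0, Z=0, U=2) weight 1/432
  (W=2, X=2, Y=2, Z=0, U=2) weight 1/540
  … 62 more
Group by W:
  weight(W=0) = 3/80
  weight(W=1) = 1/64
  weight(W=2) = 3/80
  weight(W=3) = 1/64
Total weight = 3/80 + 1/64 + 3/80 + 1/64 = 17/160
P(W=0 | obs) = 3/80 / 17/160 = 6/17
P(W=1 | obs) = 1/64 / 17/160 = 5/34
P(W=2 | obs) = 3/80 / 17/160 = 6/17
P(W=3 | obs) = 1/64 / 17/160 = 5/34

P(W = 2 | obs) = 6/17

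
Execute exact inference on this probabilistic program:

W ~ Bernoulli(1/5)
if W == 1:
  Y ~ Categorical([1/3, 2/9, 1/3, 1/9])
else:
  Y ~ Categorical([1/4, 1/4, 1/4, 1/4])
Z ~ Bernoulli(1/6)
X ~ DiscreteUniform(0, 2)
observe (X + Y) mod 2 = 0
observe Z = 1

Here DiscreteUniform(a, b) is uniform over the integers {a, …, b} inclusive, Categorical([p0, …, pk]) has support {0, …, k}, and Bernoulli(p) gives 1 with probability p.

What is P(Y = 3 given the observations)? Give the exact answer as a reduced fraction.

P(Y = 3 | obs) = 10/69

Enumerate traces; 12 have nonzero weight after conditioning:
  (W=0, Y=0, Z=1, X=0) weight 1/90
  (W=0, Y=0, Z=1, X=2) weight 1/90
  (W=0, Y=1, Z=1, X=1) weight 1/90
  (W=0, Y=2, Z=1, X=0) weight 1/90
  (W=0, Y=2, Z=1, X=2) weight 1/90
  (W=0, Y=3, Z=1, X=1) weight 1/90
  (W=1, Y=0, Z=1, X=0) weight 1/270
  (W=1, Y=0, Z=1, X=2) weight 1/270
  … 4 more
Group by Y:
  weight(Y=0) = 4/135
  weight(Y=1) = 11/810
  weight(Y=2) = 4/135
  weight(Y=3) = 1/81
Total weight = 4/135 + 11/810 + 4/135 + 1/81 = 23/270
P(Y=0 | obs) = 4/135 / 23/270 = 8/23
P(Y=1 | obs) = 11/810 / 23/270 = 11/69
P(Y=2 | obs) = 4/135 / 23/270 = 8/23
P(Y=3 | obs) = 1/81 / 23/270 = 10/69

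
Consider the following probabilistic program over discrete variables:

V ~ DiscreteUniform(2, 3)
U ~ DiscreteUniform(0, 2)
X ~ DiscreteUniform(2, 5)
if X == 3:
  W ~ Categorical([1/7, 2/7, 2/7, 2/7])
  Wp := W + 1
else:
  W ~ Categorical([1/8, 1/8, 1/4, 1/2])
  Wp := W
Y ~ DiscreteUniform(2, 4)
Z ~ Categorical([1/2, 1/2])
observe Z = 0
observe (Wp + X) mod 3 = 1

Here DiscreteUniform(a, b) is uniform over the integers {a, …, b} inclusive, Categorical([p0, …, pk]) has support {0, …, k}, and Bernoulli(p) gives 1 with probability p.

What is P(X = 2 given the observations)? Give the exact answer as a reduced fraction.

P(X = 2 | obs) = 14/87

Enumerate traces; 108 have nonzero weight after conditioning:
  (V=2, U=0, X=2, W=2, Y=2, Z=0) weight 1/576
  (V=2, U=0, X=2, W=2, Y=3, Z=0) weight 1/576
  (V=2, U=0, X=2, W=2, Y=4, Z=0) weight 1/576
  (V=2, U=0, X=3, W=0, Y=2, Z=0) weight 1/1008
  (V=2, U=0, X=3, W=0, Y=3, Z=0) weight 1/1008
  (V=2, U=0, X=3, W=0, Y=4, Z=0) weight 1/1008
  (V=2, U=0, X=3, W=3, Y=2, Z=0) weight 1/504
  (V=2, U=0, X=3, W=3, Y=3, Z=0) weight 1/504
  (V=2, U=0, X=4, W=0, Y=2, Z=0) weight 1/1152
  (V=2, U=0, X=5, W=2, Y=2, Z=0) weight 1/576
  … 98 more
Group by X:
  weight(X=2) = 1/32
  weight(X=3) = 3/56
  weight(X=4) = 5/64
  weight(X=5) = 1/32
Total weight = 1/32 + 3/56 + 5/64 + 1/32 = 87/448
P(X=2 | obs) = 1/32 / 87/448 = 14/87
P(X=3 | obs) = 3/56 / 87/448 = 8/29
P(X=4 | obs) = 5/64 / 87/448 = 35/87
P(X=5 | obs) = 1/32 / 87/448 = 14/87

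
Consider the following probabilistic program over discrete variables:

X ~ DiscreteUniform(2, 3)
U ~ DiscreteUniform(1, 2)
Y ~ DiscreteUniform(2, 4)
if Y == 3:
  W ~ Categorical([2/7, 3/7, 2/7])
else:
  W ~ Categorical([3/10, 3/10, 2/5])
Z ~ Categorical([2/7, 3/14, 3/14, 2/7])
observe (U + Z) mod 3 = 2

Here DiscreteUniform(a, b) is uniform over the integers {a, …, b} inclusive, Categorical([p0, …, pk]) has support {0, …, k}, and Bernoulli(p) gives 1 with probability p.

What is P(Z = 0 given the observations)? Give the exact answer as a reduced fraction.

P(Z = 0 | obs) = 4/11

Enumerate traces; 54 have nonzero weight after conditioning:
  (X=2, U=1, Y=2, W=0, Z=1) weight 3/560
  (X=2, U=1, Y=2, W=1, Z=1) weight 3/560
  (X=2, U=1, Y=2, W=2, Z=1) weight 1/140
  (X=2, U=1, Y=3, W=0, Z=1) weight 1/196
  (X=2, U=1, Y=3, W=1, Z=1) weight 3/392
  (X=2, U=1, Y=3, W=2, Z=1) weight 1/196
  (X=2, U=1, Y=4, W=0, Z=1) weight 3/560
  (X=2, U=1, Y=4, W=1, Z=1) weight 3/560
  (X=2, U=2, Y=2, W=0, Z=0) weight 1/140
  (X=2, U=2, Y=2, W=0, Z=3) weight 1/140
  … 44 more
Group by Z:
  weight(Z=0) = 1/7
  weight(Z=1) = 3/28
  weight(Z=3) = 1/7
Total weight = 1/7 + 3/28 + 1/7 = 11/28
P(Z=0 | obs) = 1/7 / 11/28 = 4/11
P(Z=1 | obs) = 3/28 / 11/28 = 3/11
P(Z=3 | obs) = 1/7 / 11/28 = 4/11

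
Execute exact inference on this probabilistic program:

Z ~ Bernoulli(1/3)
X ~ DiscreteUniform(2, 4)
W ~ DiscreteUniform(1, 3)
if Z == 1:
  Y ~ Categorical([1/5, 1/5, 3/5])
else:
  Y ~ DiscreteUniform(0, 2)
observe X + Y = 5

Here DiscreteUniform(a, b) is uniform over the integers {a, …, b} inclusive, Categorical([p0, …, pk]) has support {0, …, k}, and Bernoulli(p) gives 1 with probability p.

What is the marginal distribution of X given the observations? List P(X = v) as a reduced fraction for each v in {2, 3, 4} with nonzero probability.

P(X=3) = 19/32, P(X=4) = 13/32

Enumerate traces; 12 have nonzero weight after conditioning:
  (Z=0, X=3, W=1, Y=2) weight 2/81
  (Z=0, X=3, W=2, Y=2) weight 2/81
  (Z=0, X=3, W=3, Y=2) weight 2/81
  (Z=0, X=4, W=1, Y=1) weight 2/81
  (Z=0, X=4, W=2, Y=1) weight 2/81
  (Z=0, X=4, W=3, Y=1) weight 2/81
  (Z=1, X=3, W=1, Y=2) weight 1/45
  (Z=1, X=3, W=2, Y=2) weight 1/45
  … 4 more
Group by X:
  weight(X=3) = 19/135
  weight(X=4) = 13/135
Total weight = 19/135 + 13/135 = 32/135
P(X=3 | obs) = 19/135 / 32/135 = 19/32
P(X=4 | obs) = 13/135 / 32/135 = 13/32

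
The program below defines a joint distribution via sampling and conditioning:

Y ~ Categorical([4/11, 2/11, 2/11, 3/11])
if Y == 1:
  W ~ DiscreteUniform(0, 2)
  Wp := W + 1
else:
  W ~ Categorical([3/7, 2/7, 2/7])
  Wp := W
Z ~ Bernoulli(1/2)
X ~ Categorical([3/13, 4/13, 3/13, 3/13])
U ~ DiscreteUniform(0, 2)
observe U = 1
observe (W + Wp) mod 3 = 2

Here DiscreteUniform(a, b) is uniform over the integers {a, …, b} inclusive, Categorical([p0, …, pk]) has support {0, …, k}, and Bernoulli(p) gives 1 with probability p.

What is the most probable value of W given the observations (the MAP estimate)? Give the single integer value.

Enumerate traces; 32 have nonzero weight after conditioning:
  (Y=0, W=1, Z=0, X=0, U=1) weight 4/1001
  (Y=0, W=1, Z=0, X=1, U=1) weight 16/3003
  (Y=0, W=1, Z=0, X=2, U=1) weight 4/1001
  (Y=0, W=1, Z=0, X=3, U=1) weight 4/1001
  (Y=0, W=1, Z=1, X=0, U=1) weight 4/1001
  (Y=0, W=1, Z=1, X=1, U=1) weight 16/3003
  (Y=0, W=1, Z=1, X=2, U=1) weight 4/1001
  (Y=0, W=1, Z=1, X=3, U=1) weight 4/1001
  (Y=1, W=2, Z=0, X=0, U=1) weight 1/429
  … 23 more
Group by W:
  weight(W=1) = 6/77
  weight(W=2) = 2/99
Total weight = 6/77 + 2/99 = 68/693
P(W=1 | obs) = 6/77 / 68/693 = 27/34
P(W=2 | obs) = 2/99 / 68/693 = 7/34
argmax = 1

argmax_v P(W = v | obs) = 1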